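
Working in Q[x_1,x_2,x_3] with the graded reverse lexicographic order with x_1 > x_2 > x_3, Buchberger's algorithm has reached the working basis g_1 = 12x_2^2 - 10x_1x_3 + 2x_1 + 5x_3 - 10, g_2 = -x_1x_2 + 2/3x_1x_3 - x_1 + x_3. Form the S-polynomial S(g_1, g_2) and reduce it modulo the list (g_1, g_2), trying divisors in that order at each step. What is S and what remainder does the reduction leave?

lcm(LM(g_1), LM(g_2)) = x_1x_2^2.
S = (lcm/LT(g_1))·g_1 − (lcm/LT(g_2))·g_2 = -5/6x_1^2x_3 + 2/3x_1x_2x_3 + 1/6x_1^2 - x_1x_2 + 5/12x_1x_3 + x_2x_3 - 5/6x_1.
Reduce S modulo (g_1, g_2) in that order:
  leading term x_1^2x_3: no divisor's leading term divides it; move -5/6x_1^2x_3 to the remainder.
  leading term x_1x_2x_3: subtract (-2/3x_3)·g_2 from 2/3x_1x_2x_3 + 1/6x_1^2 - x_1x_2 + 5/12x_1x_3 + x_2x_3 - 5/6x_1 → 4/9x_1x_3^2 + 1/6x_1^2 - x_1x_2 - 1/4x_1x_3 + x_2x_3 + 2/3x_3^2 - 5/6x_1
  leading term x_1x_3^2: no divisor's leading term divides it; move 4/9x_1x_3^2 to the remainder.
  leading term x_1^2: no divisor's leading term divides it; move 1/6x_1^2 to the remainder.
  leading term x_1x_2: subtract (1)·g_2 from -x_1x_2 - 1/4x_1x_3 + x_2x_3 + 2/3x_3^2 - 5/6x_1 → -11/12x_1x_3 + x_2x_3 + 2/3x_3^2 + 1/6x_1 - x_3
  leading term x_1x_3: no divisor's leading term divides it; move -11/12x_1x_3 to the remainder.
  leading term x_2x_3: no divisor's leading term divides it; move x_2x_3 to the remainder.
  leading term x_3^2: no divisor's leading term divides it; move 2/3x_3^2 to the remainder.
  leading term x_1: no divisor's leading term divides it; move 1/6x_1 to the remainder.
  leading term x_3: no divisor's leading term divides it; move -x_3 to the remainder.
The remainder -5/6x_1^2x_3 + 4/9x_1x_3^2 + 1/6x_1^2 - 11/12x_1x_3 + x_2x_3 + 2/3x_3^2 + 1/6x_1 - x_3 is nonzero, so it would be added as the next basis element.

S(g_1, g_2) = -5/6x_1^2x_3 + 2/3x_1x_2x_3 + 1/6x_1^2 - x_1x_2 + 5/12x_1x_3 + x_2x_3 - 5/6x_1; remainder on division = -5/6x_1^2x_3 + 4/9x_1x_3^2 + 1/6x_1^2 - 11/12x_1x_3 + x_2x_3 + 2/3x_3^2 + 1/6x_1 - x_3.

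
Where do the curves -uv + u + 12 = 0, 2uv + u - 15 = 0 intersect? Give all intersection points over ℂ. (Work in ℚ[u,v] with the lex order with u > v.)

{(-3, -3)}

Compute a lex Gröbner basis by Buchberger's algorithm.
f_1 = -uv + u + 12, LT = uv.
f_2 = 2uv + u - 15, LT = uv.

S(f_1,f_2): lcm = uv. S = -3/2u - 9/2.
  reduce S modulo (f_1, f_2):
  remainder -3/2u - 9/2 ≠ 0; add h_3 = -3/2u - 9/2 to the basis.

S(f_1,h_3): lcm = uv. S = -u - 3v - 12.
  reduce S modulo (f_1, f_2, h_3):
  remainder -3v - 9 ≠ 0; add h_4 = -3v - 9 to the basis.

The other S-polynomials (S(f_2,h_3), S(f_1,h_4), S(f_2,h_4), S(h_3,h_4)) all reduce to 0 modulo the current basis, so we have a Gröbner basis.
Inter-reduce: drop elements whose leading term is divisible by another's, tail-reduce, and make monic.
Reduced Gröbner basis: {u + 3, v + 3}.

From the last basis element, v + 3 = 0, so v takes values in {-3}. Each choice, substituted upward through the basis, yields the corresponding point(s) of the solution set.
  v = -3: the earlier basis element becomes u + 3 = 0, giving u = -3 — point (-3, -3).
A lex Gröbner basis triangularizes the system, enabling back-substitution.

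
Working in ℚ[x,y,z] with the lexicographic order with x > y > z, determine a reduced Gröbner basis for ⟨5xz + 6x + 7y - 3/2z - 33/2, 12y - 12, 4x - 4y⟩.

Buchberger's algorithm terminates because the ascending chain of leading-term ideals stabilizes.

f_1 = 5xz + 6x + 7y - 3/2z - 33/2, LT = xz.
f_2 = 12y - 12, LT = y.
f_3 = 4x - 4y, LT = x.

S(f_1,f_3): lcm = xz. S = 6/5x + yz + 7/5y - 3/10z - 33/10.
  reduce S modulo (f_1, f_2, f_3):
  remainder 7/10z - 7/10 ≠ 0; add g_4 = 7/10z - 7/10 to the basis.

The other S-polynomials (S(f_1,f_2), S(f_2,f_3), S(f_1,g_4), S(f_2,g_4), S(f_3,g_4)) all reduce to 0 modulo the current basis, so we have a Gröbner basis.
Inter-reduce: drop elements whose leading term is divisible by another's, tail-reduce, and make monic.

G = {x - 1, y - 1, z - 1}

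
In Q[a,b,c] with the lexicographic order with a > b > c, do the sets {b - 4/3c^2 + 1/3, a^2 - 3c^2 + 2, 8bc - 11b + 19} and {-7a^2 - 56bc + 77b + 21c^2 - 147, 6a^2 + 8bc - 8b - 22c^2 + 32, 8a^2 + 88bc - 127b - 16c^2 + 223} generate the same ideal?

Yes, the ideals are equal.

Equality of ideals is decidable: compute both reduced Gröbner bases (unique for the ordering) and check whether they agree.
Buchberger on the first generating set:
f_1 = b - 4/3c^2 + 1/3, LT = b.
f_2 = a^2 - 3c^2 + 2, LT = a^2.
f_3 = 8bc - 11b + 19, LT = bc.

S(f_1,f_3): lcm = bc. S = 11/8b - 4/3c^3 + 1/3c - 19/8.
  leading term b: subtract (11/8)·f_1 from 11/8b - 4/3c^3 + 1/3c - 19/8 → -4/3c^3 + 11/6c^2 + 1/3c - 17/6
  leading term c^3: no divisor's leading term divides it; move -4/3c^3 to the remainder.
  leading term c^2: no divisor's leading term divides it; move 11/6c^2 to the remainder.
  leading term c: no divisor's leading term divides it; move 1/3c to the remainder.
  leading term 1: no divisor's leading term divides it; move -17/6 to the remainder.
  remainder -4/3c^3 + 11/6c^2 + 1/3c - 17/6 ≠ 0; add g_4 = -4/3c^3 + 11/6c^2 + 1/3c - 17/6 to the basis.

The other S-polynomials (S(f_1,f_2), S(f_2,f_3), S(f_1,g_4), S(f_2,g_4), S(f_3,g_4)) all reduce to 0 modulo the current basis, so we have a Gröbner basis.
Inter-reduce: drop elements whose leading term is divisible by another's, tail-reduce, and make monic.
Reduced Gröbner basis: {a^2 - 3c^2 + 2, b - 4/3c^2 + 1/3, c^3 - 11/8c^2 - 1/4c + 17/8}.

Buchberger on the second generating set:
h_1 = -7a^2 - 56bc + 77b + 21c^2 - 147, LT = a^2.
h_2 = 6a^2 + 8bc - 8b - 22c^2 + 32, LT = a^2.
h_3 = 8a^2 + 88bc - 127b - 16c^2 + 223, LT = a^2.

S(h_1,h_2): lcm = a^2. S = 20/3bc - 29/3b + 2/3c^2 + 47/3.
  leading term bc: no divisor's leading term divides it; move 20/3bc to the remainder.
  leading term b: no divisor's leading term divides it; move -29/3b to the remainder.
  leading term c^2: no divisor's leading term divides it; move 2/3c^2 to the remainder.
  leading term 1: no divisor's leading term divides it; move 47/3 to the remainder.
  remainder 20/3bc - 29/3b + 2/3c^2 + 47/3 ≠ 0; add k_4 = 20/3bc - 29/3b + 2/3c^2 + 47/3 to the basis.

S(h_1,h_3): lcm = a^2. S = -3bc + 39/8b - c^2 - 55/8.
  leading term bc: subtract (-9/20)·k_4 from -3bc + 39/8b - c^2 - 55/8 → 21/40b - 7/10c^2 + 7/40
  leading term b: no divisor's leading term divides it; move 21/40b to the remainder.
  leading term c^2: no divisor's leading term divides it; move -7/10c^2 to the remainder.
  leading term 1: no divisor's leading term divides it; move 7/40 to the remainder.
  remainder 21/40b - 7/10c^2 + 7/40 ≠ 0; add k_5 = 21/40b - 7/10c^2 + 7/40 to the basis.

S(k_4,k_5): lcm = bc. S = -29/20b + 4/3c^3 + 1/10c^2 - 1/3c + 47/20.
  leading term b: subtract (-58/21)·k_5 from -29/20b + 4/3c^3 + 1/10c^2 - 1/3c + 47/20 → 4/3c^3 - 11/6c^2 - 1/3c + 17/6
  leading term c^3: no divisor's leading term divides it; move 4/3c^3 to the remainder.
  leading term c^2: no divisor's leading term divides it; move -11/6c^2 to the remainder.
  leading term c: no divisor's leading term divides it; move -1/3c to the remainder.
  leading term 1: no divisor's leading term divides it; move 17/6 to the remainder.
  remainder 4/3c^3 - 11/6c^2 - 1/3c + 17/6 ≠ 0; add k_6 = 4/3c^3 - 11/6c^2 - 1/3c + 17/6 to the basis.

The other S-polynomials (S(h_2,h_3), S(h_1,k_4), S(h_2,k_4), S(h_3,k_4), S(h_1,k_5), S(h_2,k_5), S(h_3,k_5), S(h_1,k_6), S(h_2,k_6), S(h_3,k_6), S(k_4,k_6), S(k_5,k_6)) all reduce to 0 modulo the current basis, so we have a Gröbner basis.
Inter-reduce: drop elements whose leading term is divisible by another's, tail-reduce, and make monic.
Reduced Gröbner basis: {a^2 - 3c^2 + 2, b - 4/3c^2 + 1/3, c^3 - 11/8c^2 - 1/4c + 17/8}.

These coincide, so the ideals are equal.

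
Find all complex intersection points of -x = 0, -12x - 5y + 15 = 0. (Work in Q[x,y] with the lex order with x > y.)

Compute a lex Gröbner basis by Buchberger's algorithm.
f_1 = -x, LT = x.
f_2 = -12x - 5y + 15, LT = x.

S(f_1,f_2): lcm = x. S = -5/12y + 5/4.
  leading term y: no divisor's leading term divides it; move -5/12y to the remainder.
  leading term 1: no divisor's leading term divides it; move 5/4 to the remainder.
  remainder -5/12y + 5/4 ≠ 0; add h_3 = -5/12y + 5/4 to the basis.

The other S-polynomials (S(f_1,h_3), S(f_2,h_3)) all reduce to 0 modulo the current basis, so we have a Gröbner basis.
Inter-reduce: drop elements whose leading term is divisible by another's, tail-reduce, and make monic.
Reduced Gröbner basis: {x, y - 3}.

From the last basis element, y - 3 = 0, so y takes values in {3}. Each choice, substituted upward through the basis, yields the corresponding point(s) of the solution set.
  y = 3: the earlier basis element becomes x = 0, giving x = 0 — point (0, 3).
Check: every point annihilates each of the original generators.

{(0, 3)}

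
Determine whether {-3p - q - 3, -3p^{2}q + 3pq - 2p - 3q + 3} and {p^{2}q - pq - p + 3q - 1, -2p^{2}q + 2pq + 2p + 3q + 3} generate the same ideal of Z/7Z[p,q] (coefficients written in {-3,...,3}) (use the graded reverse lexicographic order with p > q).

No, the ideals differ.

Two ideals are equal iff their reduced Gröbner bases coincide (the reduced basis is unique for a fixed ordering).
Buchberger on the first generating set:
f_1 = -3p - q - 3, LT = p.
f_2 = -3p^{2}q + 3pq - 2p - 3q + 3, LT = p^{2}q.

S(f_1,f_2): lcm = p^{2}q. S = -2pq^{2} + 2pq - 3p - q + 1.
  leading term pq^{2}: subtract (3q^{2})·f_1 from -2pq^{2} + 2pq - 3p - q + 1 → 3q^{3} + 2pq + 2q^{2} - 3p - q + 1
  leading term q^{3}: no divisor's leading term divides it; move 3q^{3} to the remainder.
  leading term pq: subtract (-3q)·f_1 from 2pq + 2q^{2} - 3p - q + 1 → -q^{2} - 3p - 3q + 1
  leading term q^{2}: no divisor's leading term divides it; move -q^{2} to the remainder.
  leading term p: subtract (1)·f_1 from -3p - 3q + 1 → -2q - 3
  leading term q: no divisor's leading term divides it; move -2q to the remainder.
  leading term 1: no divisor's leading term divides it; move -3 to the remainder.
  remainder 3q^{3} - q^{2} - 2q - 3 ≠ 0; add g_3 = 3q^{3} - q^{2} - 2q - 3 to the basis.

The other S-polynomials (S(f_1,g_3), S(f_2,g_3)) all reduce to 0 modulo the current basis, so we have a Gröbner basis.
Inter-reduce: drop elements whose leading term is divisible by another's, tail-reduce, and make monic.
Reduced Gröbner basis: {q^{3} + 2q^{2} - 3q - 1, p - 2q + 1}.

Buchberger on the second generating set:
h_1 = p^{2}q - pq - p + 3q - 1, LT = p^{2}q.
h_2 = -2p^{2}q + 2pq + 2p + 3q + 3, LT = p^{2}q.

S(h_1,h_2): lcm = p^{2}q. S = q - 3.
  leading term q: no divisor's leading term divides it; move q to the remainder.
  leading term 1: no divisor's leading term divides it; move -3 to the remainder.
  remainder q - 3 ≠ 0; add k_3 = q - 3 to the basis.

S(h_1,k_3): lcm = p^{2}q. S = 3p^{2} - pq - p + 3q - 1.
  leading term p^{2}: no divisor's leading term divides it; move 3p^{2} to the remainder.
  leading term pq: subtract (-p)·k_3 from -pq - p + 3q - 1 → 3p + 3q - 1
  leading term p: no divisor's leading term divides it; move 3p to the remainder.
  leading term q: subtract (3)·k_3 from 3q - 1 → 1
  leading term 1: no divisor's leading term divides it; move 1 to the remainder.
  remainder 3p^{2} + 3p + 1 ≠ 0; add k_4 = 3p^{2} + 3p + 1 to the basis.

The other S-polynomials (S(h_2,k_3), S(h_1,k_4), S(h_2,k_4), S(k_3,k_4)) all reduce to 0 modulo the current basis, so we have a Gröbner basis.
Inter-reduce: drop elements whose leading term is divisible by another's, tail-reduce, and make monic.
Reduced Gröbner basis: {p^{2} + p - 2, q - 3}.

The bases are distinct; the ideals are different.
The choice of monomial ordering does not affect the verdict — as long as both bases are computed under the same ordering, their equality decides ideal equality.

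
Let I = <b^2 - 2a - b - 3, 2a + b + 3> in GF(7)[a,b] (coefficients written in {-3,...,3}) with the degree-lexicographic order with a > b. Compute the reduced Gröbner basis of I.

G = {b^2, a - 3b - 2}

f_1 = b^2 - 2a - b - 3, LT = b^2.
f_2 = 2a + b + 3, LT = a.

The S-polynomials (S(f_1,f_2)) all reduce to 0 modulo the current basis, so we have a Gröbner basis.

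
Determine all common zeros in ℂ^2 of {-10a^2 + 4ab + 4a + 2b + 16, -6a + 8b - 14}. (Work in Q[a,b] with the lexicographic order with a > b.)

{(-1, 1), (39/14, 215/56)}

Compute a lex Gröbner basis by Buchberger's algorithm.
f_1 = -10a^2 + 4ab + 4a + 2b + 16, LT = a^2.
f_2 = -6a + 8b - 14, LT = a.

S(f_1,f_2): lcm = a^2. S = 14/15ab - 41/15a - 1/5b - 8/5.
  leading term ab: subtract (-7/45b)·f_2 from 14/15ab - 41/15a - 1/5b - 8/5 → -41/15a + 56/45b^2 - 107/45b - 8/5
  leading term a: subtract (41/90)·f_2 from -41/15a + 56/45b^2 - 107/45b - 8/5 → 56/45b^2 - 271/45b + 43/9
  leading term b^2: no divisor's leading term divides it; move 56/45b^2 to the remainder.
  leading term b: no divisor's leading term divides it; move -271/45b to the remainder.
  leading term 1: no divisor's leading term divides it; move 43/9 to the remainder.
  remainder 56/45b^2 - 271/45b + 43/9 ≠ 0; add h_3 = 56/45b^2 - 271/45b + 43/9 to the basis.

The other S-polynomials (S(f_1,h_3), S(f_2,h_3)) all reduce to 0 modulo the current basis, so we have a Gröbner basis.
Inter-reduce: drop elements whose leading term is divisible by another's, tail-reduce, and make monic.
Reduced Gröbner basis: {a - 4/3b + 7/3, b^2 - 271/56b + 215/56}.

From the last basis element, b^2 - 271/56b + 215/56 = 0, so b takes values in {1, 215/56}. Each choice, substituted upward through the basis, yields the corresponding point(s) of the solution set.
  b = 1: the earlier basis element becomes a + 1 = 0, giving a = -1 — point (-1, 1).
  b = 215/56: the earlier basis element becomes a - 39/14 = 0, giving a = 39/14 — point (39/14, 215/56).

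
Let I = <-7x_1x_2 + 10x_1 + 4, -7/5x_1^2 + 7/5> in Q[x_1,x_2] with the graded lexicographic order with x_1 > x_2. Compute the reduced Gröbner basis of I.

f_1 = -7x_1x_2 + 10x_1 + 4, LT = x_1x_2.
f_2 = -7/5x_1^2 + 7/5, LT = x_1^2.

S(f_1,f_2): lcm = x_1^2x_2. S = -10/7x_1^2 - 4/7x_1 + x_2.
  reduce S modulo (f_1, f_2):
  remainder -4/7x_1 + x_2 - 10/7 ≠ 0; add g_3 = -4/7x_1 + x_2 - 10/7 to the basis.

S(f_1,g_3): lcm = x_1x_2. S = 7/4x_2^2 - 10/7x_1 - 5/2x_2 - 4/7.
  reduce S modulo (f_1, f_2, g_3):
  remainder 7/4x_2^2 - 5x_2 + 3 ≠ 0; add g_4 = 7/4x_2^2 - 5x_2 + 3 to the basis.

The other S-polynomials (S(f_2,g_3), S(f_1,g_4), S(f_2,g_4), S(g_3,g_4)) all reduce to 0 modulo the current basis, so we have a Gröbner basis.
Inter-reduce: drop elements whose leading term is divisible by another's, tail-reduce, and make monic.

G = {x_2^2 - 20/7x_2 + 12/7, x_1 - 7/4x_2 + 5/2}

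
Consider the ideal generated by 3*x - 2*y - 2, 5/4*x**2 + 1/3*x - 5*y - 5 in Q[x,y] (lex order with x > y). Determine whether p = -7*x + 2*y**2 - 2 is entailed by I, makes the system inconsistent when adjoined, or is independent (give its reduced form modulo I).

-7*x + 2*y**2 - 2 is independent of I; its normal form modulo I is 128/15*y + 128/15.

First compute the reduced Gröbner basis of I by Buchberger's algorithm.
f_1 = 3*x - 2*y - 2, LT = x.
f_2 = 5/4*x**2 + 1/3*x - 5*y - 5, LT = x**2.

S(f_1,f_2): lcm = x**2. S = -2/3*x*y - 14/15*x + 4*y + 4.
  leading term x*y: subtract (-2/9*y)·f_1 from -2/3*x*y - 14/15*x + 4*y + 4 → -14/15*x - 4/9*y**2 + 32/9*y + 4
  leading term x: subtract (-14/45)·f_1 from -14/15*x - 4/9*y**2 + 32/9*y + 4 → -4/9*y**2 + 44/15*y + 152/45
  leading term y**2: no divisor's leading term divides it; move -4/9*y**2 to the remainder.
  leading term y: no divisor's leading term divides it; move 44/15*y to the remainder.
  leading term 1: no divisor's leading term divides it; move 152/45 to the remainder.
  remainder -4/9*y**2 + 44/15*y + 152/45 ≠ 0; add h_3 = -4/9*y**2 + 44/15*y + 152/45 to the basis.

The other S-polynomials (S(f_1,h_3), S(f_2,h_3)) all reduce to 0 modulo the current basis, so we have a Gröbner basis.
Inter-reduce: drop elements whose leading term is divisible by another's, tail-reduce, and make monic.
Reduced Gröbner basis: {x - 2/3*y - 2/3, y**2 - 33/5*y - 38/5}.
Label its elements g_1 = x - 2/3*y - 2/3, g_2 = y**2 - 33/5*y - 38/5.

Reduce p = -7*x + 2*y**2 - 2 modulo G:
  leading term x: subtract (-7)·g_1 from -7*x + 2*y**2 - 2 → 2*y**2 - 14/3*y - 20/3
  leading term y**2: subtract (2)·g_2 from 2*y**2 - 14/3*y - 20/3 → 128/15*y + 128/15
  leading term y: no divisor's leading term divides it; move 128/15*y to the remainder.
  leading term 1: no divisor's leading term divides it; move 128/15 to the remainder.
  normal form = 128/15*y + 128/15.
The normal form is nonzero, so p ∉ I. Since p minus its normal form lies in I, I + (p) = I + (r) where r = 128/15*y + 128/15; decide whether this ideal is the whole ring.
Run Buchberger on G together with r (pairs among the g_i already reduce to 0 since G is a Gröbner basis):
g_1 = x - 2/3*y - 2/3, LT = x.
g_2 = y**2 - 33/5*y - 38/5, LT = y**2.
r = 128/15*y + 128/15, LT = y.

The S-polynomials (S(g_1,g_2), S(g_1,r), S(g_2,r)) all reduce to 0 modulo the current basis, so we have a Gröbner basis.
Inter-reduce: drop elements whose leading term is divisible by another's, tail-reduce, and make monic.
Reduced Gröbner basis: {x, y + 1}.
The reduced Gröbner basis of I + (p) is {x, y + 1} ≠ {1}, a proper ideal, so the enlarged system stays consistent: p is independent of I, with normal form 128/15*y + 128/15.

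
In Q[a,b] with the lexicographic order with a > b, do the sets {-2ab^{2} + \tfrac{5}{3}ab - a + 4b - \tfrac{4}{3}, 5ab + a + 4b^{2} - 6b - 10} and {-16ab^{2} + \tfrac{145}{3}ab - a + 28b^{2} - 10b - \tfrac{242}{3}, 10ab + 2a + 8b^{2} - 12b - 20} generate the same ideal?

For a fixed monomial order, each ideal has a unique reduced Gröbner basis; comparing bases decides equality.
Buchberger on the first generating set:
f_1 = -2ab^{2} + \tfrac{5}{3}ab - a + 4b - \tfrac{4}{3}, LT = ab^{2}.
f_2 = 5ab + a + 4b^{2} - 6b - 10, LT = ab.

S(f_1,f_2): lcm = ab^{2}. S = -\tfrac{31}{30}ab + \tfrac{1}{2}a - \tfrac{4}{5}b^{3} + \tfrac{6}{5}b^{2} + \tfrac{2}{3}.
  reduce S modulo (f_1, f_2):
  remainder \tfrac{53}{75}a - \tfrac{4}{5}b^{3} + \tfrac{152}{75}b^{2} - \tfrac{31}{25}b - \tfrac{7}{5} ≠ 0; add g_3 = \tfrac{53}{75}a - \tfrac{4}{5}b^{3} + \tfrac{152}{75}b^{2} - \tfrac{31}{25}b - \tfrac{7}{5} to the basis.

S(f_1,g_3): lcm = ab^{2}. S = -\tfrac{5}{6}ab + \tfrac{1}{2}a + \tfrac{60}{53}b^{5} - \tfrac{152}{53}b^{4} + \tfrac{93}{53}b^{3} + \tfrac{105}{53}b^{2} - 2b + \tfrac{2}{3}.
  reduce S modulo (f_1, f_2, g_3):
  remainder \tfrac{60}{53}b^{5} - \tfrac{152}{53}b^{4} + \tfrac{133}{53}b^{3} + \tfrac{39}{53}b^{2} - \tfrac{97}{53}b + \tfrac{17}{53} ≠ 0; add g_4 = \tfrac{60}{53}b^{5} - \tfrac{152}{53}b^{4} + \tfrac{133}{53}b^{3} + \tfrac{39}{53}b^{2} - \tfrac{97}{53}b + \tfrac{17}{53} to the basis.

S(f_2,g_3): lcm = ab. S = \tfrac{1}{5}a + \tfrac{60}{53}b^{4} - \tfrac{152}{53}b^{3} + \tfrac{677}{265}b^{2} + \tfrac{207}{265}b - 2.
  reduce S modulo (f_1, f_2, g_3, g_4):
  remainder \tfrac{60}{53}b^{4} - \tfrac{140}{53}b^{3} + \tfrac{105}{53}b^{2} + \tfrac{60}{53}b - \tfrac{85}{53} ≠ 0; add g_5 = \tfrac{60}{53}b^{4} - \tfrac{140}{53}b^{3} + \tfrac{105}{53}b^{2} + \tfrac{60}{53}b - \tfrac{85}{53} to the basis.

The other S-polynomials (S(f_1,g_4), S(f_2,g_4), S(g_3,g_4), S(f_1,g_5), S(f_2,g_5), S(g_3,g_5), S(g_4,g_5)) all reduce to 0 modulo the current basis, so we have a Gröbner basis.
Inter-reduce: drop elements whose leading term is divisible by another's, tail-reduce, and make monic.
Reduced Gröbner basis: {a - \tfrac{60}{53}b^{3} + \tfrac{152}{53}b^{2} - \tfrac{93}{53}b - \tfrac{105}{53}, b^{4} - \tfrac{7}{3}b^{3} + \tfrac{7}{4}b^{2} + b - \tfrac{17}{12}}.

Buchberger on the second generating set:
h_1 = -16ab^{2} + \tfrac{145}{3}ab - a + 28b^{2} - 10b - \tfrac{242}{3}, LT = ab^{2}.
h_2 = 10ab + 2a + 8b^{2} - 12b - 20, LT = ab.

S(h_1,h_2): lcm = ab^{2}. S = -\tfrac{773}{240}ab + \tfrac{1}{16}a - \tfrac{4}{5}b^{3} - \tfrac{11}{20}b^{2} + \tfrac{21}{8}b + \tfrac{121}{24}.
  reduce S modulo (h_1, h_2):
  remainder \tfrac{53}{75}a - \tfrac{4}{5}b^{3} + \tfrac{152}{75}b^{2} - \tfrac{31}{25}b - \tfrac{7}{5} ≠ 0; add k_3 = \tfrac{53}{75}a - \tfrac{4}{5}b^{3} + \tfrac{152}{75}b^{2} - \tfrac{31}{25}b - \tfrac{7}{5} to the basis.

S(h_1,k_3): lcm = ab^{2}. S = -\tfrac{145}{48}ab + \tfrac{1}{16}a + \tfrac{60}{53}b^{5} - \tfrac{152}{53}b^{4} + \tfrac{93}{53}b^{3} + \tfrac{49}{212}b^{2} + \tfrac{5}{8}b + \tfrac{121}{24}.
  reduce S modulo (h_1, h_2, k_3):
  remainder \tfrac{60}{53}b^{5} - \tfrac{152}{53}b^{4} + \tfrac{133}{53}b^{3} + \tfrac{39}{53}b^{2} - \tfrac{97}{53}b + \tfrac{17}{53} ≠ 0; add k_4 = \tfrac{60}{53}b^{5} - \tfrac{152}{53}b^{4} + \tfrac{133}{53}b^{3} + \tfrac{39}{53}b^{2} - \tfrac{97}{53}b + \tfrac{17}{53} to the basis.

S(h_2,k_3): lcm = ab. S = \tfrac{1}{5}a + \tfrac{60}{53}b^{4} - \tfrac{152}{53}b^{3} + \tfrac{677}{265}b^{2} + \tfrac{207}{265}b - 2.
  reduce S modulo (h_1, h_2, k_3, k_4):
  remainder \tfrac{60}{53}b^{4} - \tfrac{140}{53}b^{3} + \tfrac{105}{53}b^{2} + \tfrac{60}{53}b - \tfrac{85}{53} ≠ 0; add k_5 = \tfrac{60}{53}b^{4} - \tfrac{140}{53}b^{3} + \tfrac{105}{53}b^{2} + \tfrac{60}{53}b - \tfrac{85}{53} to the basis.

The other S-polynomials (S(h_1,k_4), S(h_2,k_4), S(k_3,k_4), S(h_1,k_5), S(h_2,k_5), S(k_3,k_5), S(k_4,k_5)) all reduce to 0 modulo the current basis, so we have a Gröbner basis.
Inter-reduce: drop elements whose leading term is divisible by another's, tail-reduce, and make monic.
Reduced Gröbner basis: {a - \tfrac{60}{53}b^{3} + \tfrac{152}{53}b^{2} - \tfrac{93}{53}b - \tfrac{105}{53}, b^{4} - \tfrac{7}{3}b^{3} + \tfrac{7}{4}b^{2} + b - \tfrac{17}{12}}.

These coincide, so the ideals are equal.
The choice of monomial ordering does not affect the verdict — as long as both bases are computed under the same ordering, their equality decides ideal equality.

Yes, the ideals are equal.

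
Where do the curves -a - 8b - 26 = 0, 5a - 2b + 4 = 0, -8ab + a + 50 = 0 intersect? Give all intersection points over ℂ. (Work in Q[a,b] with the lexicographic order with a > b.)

{(-2, -3)}

Compute a lex Gröbner basis by Buchberger's algorithm.
f_1 = -a - 8b - 26, LT = a.
f_2 = 5a - 2b + 4, LT = a.
f_3 = -8ab + a + 50, LT = ab.

S(f_1,f_2): lcm = a. S = 42/5b + 126/5.
  leading term b: no divisor's leading term divides it; move 42/5b to the remainder.
  leading term 1: no divisor's leading term divides it; move 126/5 to the remainder.
  remainder 42/5b + 126/5 ≠ 0; add h_4 = 42/5b + 126/5 to the basis.

The other S-polynomials (S(f_1,f_3), S(f_2,f_3), S(f_1,h_4), S(f_2,h_4), S(f_3,h_4)) all reduce to 0 modulo the current basis, so we have a Gröbner basis.
Inter-reduce: drop elements whose leading term is divisible by another's, tail-reduce, and make monic.
Reduced Gröbner basis: {a + 2, b + 3}.

Elimination: the polynomial b + 3 lies in the elimination ideal for b, so b ∈ {-3}. For each such b, the remaining basis elements (now univariate) give the rest of the solution.
  b = -3: the earlier basis element becomes a + 2 = 0, giving a = -2 — point (-2, -3).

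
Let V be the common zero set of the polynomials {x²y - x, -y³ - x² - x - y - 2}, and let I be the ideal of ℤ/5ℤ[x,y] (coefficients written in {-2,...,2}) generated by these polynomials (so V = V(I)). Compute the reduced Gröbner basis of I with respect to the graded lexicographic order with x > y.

f_1 = x²y - x, LT = x²y.
f_2 = -y³ - x² - x - y - 2, LT = y³.

S(f_1,f_2): lcm = x²y³. S = -x⁴ - x³ - x²y - xy² - 2x².
  reduce S modulo (f_1, f_2):
  remainder -x⁴ - x³ - xy² - 2x² - x ≠ 0; add g_3 = -x⁴ - x³ - xy² - 2x² - x to the basis.

The other S-polynomials (S(f_1,g_3), S(f_2,g_3)) all reduce to 0 modulo the current basis, so we have a Gröbner basis.

G = {x⁴ + x³ + xy² + 2x² + x, x²y - x, y³ + x² + x + y + 2}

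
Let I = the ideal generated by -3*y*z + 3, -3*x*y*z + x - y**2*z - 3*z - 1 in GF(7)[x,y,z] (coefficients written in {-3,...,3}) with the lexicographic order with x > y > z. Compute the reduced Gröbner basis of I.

G = {x - 3*y - 2*z - 3, y*z - 1}

f_1 = -3*y*z + 3, LT = y*z.
f_2 = -3*x*y*z + x - y**2*z - 3*z - 1, LT = x*y*z.

S(f_1,f_2): lcm = x*y*z. S = -3*x + 2*y**2*z - z + 2.
  reduce S modulo (f_1, f_2):
  remainder -3*x + 2*y - z + 2 ≠ 0; add g_3 = -3*x + 2*y - z + 2 to the basis.

The other S-polynomials (S(f_1,g_3), S(f_2,g_3)) all reduce to 0 modulo the current basis, so we have a Gröbner basis.
Inter-reduce: drop elements whose leading term is divisible by another's, tail-reduce, and make monic.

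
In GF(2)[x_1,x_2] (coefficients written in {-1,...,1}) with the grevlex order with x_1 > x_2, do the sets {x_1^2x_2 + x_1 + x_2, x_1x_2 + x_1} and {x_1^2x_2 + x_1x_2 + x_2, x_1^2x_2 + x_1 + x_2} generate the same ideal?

Yes, the ideals are equal.

Since reduced Gröbner bases are canonical representatives of ideals under a given ordering, it suffices to compute and compare them.
Buchberger on the first generating set:
f_1 = x_1^2x_2 + x_1 + x_2, LT = x_1^2x_2.
f_2 = x_1x_2 + x_1, LT = x_1x_2.

S(f_1,f_2): lcm = x_1^2x_2. S = x_1^2 + x_1 + x_2.
  reduce S modulo (f_1, f_2):
  remainder x_1^2 + x_1 + x_2 ≠ 0; add g_3 = x_1^2 + x_1 + x_2 to the basis.

S(f_1,g_3): lcm = x_1^2x_2. S = x_1x_2 + x_2^2 + x_1 + x_2.
  reduce S modulo (f_1, f_2, g_3):
  remainder x_2^2 + x_2 ≠ 0; add g_4 = x_2^2 + x_2 to the basis.

The other S-polynomials (S(f_2,g_3), S(f_1,g_4), S(f_2,g_4), S(g_3,g_4)) all reduce to 0 modulo the current basis, so we have a Gröbner basis.
Inter-reduce: drop elements whose leading term is divisible by another's, tail-reduce, and make monic.
Reduced Gröbner basis: {x_1^2 + x_1 + x_2, x_1x_2 + x_1, x_2^2 + x_2}.

Buchberger on the second generating set:
h_1 = x_1^2x_2 + x_1x_2 + x_2, LT = x_1^2x_2.
h_2 = x_1^2x_2 + x_1 + x_2, LT = x_1^2x_2.

S(h_1,h_2): lcm = x_1^2x_2. S = x_1x_2 + x_1.
  reduce S modulo (h_1, h_2):
  remainder x_1x_2 + x_1 ≠ 0; add k_3 = x_1x_2 + x_1 to the basis.

S(h_1,k_3): lcm = x_1^2x_2. S = x_1^2 + x_1x_2 + x_2.
  reduce S modulo (h_1, h_2, k_3):
  remainder x_1^2 + x_1 + x_2 ≠ 0; add k_4 = x_1^2 + x_1 + x_2 to the basis.

S(h_1,k_4): lcm = x_1^2x_2. S = x_2^2 + x_2.
  reduce S modulo (h_1, h_2, k_3, k_4):
  remainder x_2^2 + x_2 ≠ 0; add k_5 = x_2^2 + x_2 to the basis.

The other S-polynomials (S(h_2,k_3), S(h_2,k_4), S(k_3,k_4), S(h_1,k_5), S(h_2,k_5), S(k_3,k_5), S(k_4,k_5)) all reduce to 0 modulo the current basis, so we have a Gröbner basis.
Inter-reduce: drop elements whose leading term is divisible by another's, tail-reduce, and make monic.
Reduced Gröbner basis: {x_1^2 + x_1 + x_2, x_1x_2 + x_1, x_2^2 + x_2}.

Same reduced basis, so the two generating sets span the same ideal.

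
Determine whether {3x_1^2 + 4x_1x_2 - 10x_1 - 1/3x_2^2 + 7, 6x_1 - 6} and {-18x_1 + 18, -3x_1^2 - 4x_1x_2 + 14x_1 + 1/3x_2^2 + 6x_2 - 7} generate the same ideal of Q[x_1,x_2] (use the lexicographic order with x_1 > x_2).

No, the ideals differ.

Since reduced Gröbner bases are canonical representatives of ideals under a given ordering, it suffices to compute and compare them.
Buchberger on the first generating set:
f_1 = 3x_1^2 + 4x_1x_2 - 10x_1 - 1/3x_2^2 + 7, LT = x_1^2.
f_2 = 6x_1 - 6, LT = x_1.

S(f_1,f_2): lcm = x_1^2. S = 4/3x_1x_2 - 7/3x_1 - 1/9x_2^2 + 7/3.
  reduce S modulo (f_1, f_2):
  remainder -1/9x_2^2 + 4/3x_2 ≠ 0; add g_3 = -1/9x_2^2 + 4/3x_2 to the basis.

The other S-polynomials (S(f_1,g_3), S(f_2,g_3)) all reduce to 0 modulo the current basis, so we have a Gröbner basis.
Inter-reduce: drop elements whose leading term is divisible by another's, tail-reduce, and make monic.
Reduced Gröbner basis: {x_1 - 1, x_2^2 - 12x_2}.

Buchberger on the second generating set:
h_1 = -18x_1 + 18, LT = x_1.
h_2 = -3x_1^2 - 4x_1x_2 + 14x_1 + 1/3x_2^2 + 6x_2 - 7, LT = x_1^2.

S(h_1,h_2): lcm = x_1^2. S = -4/3x_1x_2 + 11/3x_1 + 1/9x_2^2 + 2x_2 - 7/3.
  reduce S modulo (h_1, h_2):
  remainder 1/9x_2^2 + 2/3x_2 + 4/3 ≠ 0; add k_3 = 1/9x_2^2 + 2/3x_2 + 4/3 to the basis.

The other S-polynomials (S(h_1,k_3), S(h_2,k_3)) all reduce to 0 modulo the current basis, so we have a Gröbner basis.
Inter-reduce: drop elements whose leading term is divisible by another's, tail-reduce, and make monic.
Reduced Gröbner basis: {x_1 - 1, x_2^2 + 6x_2 + 12}.

Since the reduced bases disagree, the two ideals are not the same.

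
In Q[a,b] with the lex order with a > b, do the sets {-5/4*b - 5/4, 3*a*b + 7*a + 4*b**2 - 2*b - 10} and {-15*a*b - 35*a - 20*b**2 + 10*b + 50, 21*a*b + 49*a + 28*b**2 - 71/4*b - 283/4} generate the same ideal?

Equality of ideals is decidable: compute both reduced Gröbner bases (unique for the ordering) and check whether they agree.
Buchberger on the first generating set:
f_1 = -5/4*b - 5/4, LT = b.
f_2 = 3*a*b + 7*a + 4*b**2 - 2*b - 10, LT = a*b.

S(f_1,f_2): lcm = a*b. S = -4/3*a - 4/3*b**2 + 2/3*b + 10/3.
  leading term a: no divisor's leading term divides it; move -4/3*a to the remainder.
  leading term b**2: subtract (16/15*b)·f_1 from -4/3*b**2 + 2/3*b + 10/3 → 2*b + 10/3
  leading term b: subtract (-8/5)·f_1 from 2*b + 10/3 → 4/3
  leading term 1: no divisor's leading term divides it; move 4/3 to the remainder.
  remainder -4/3*a + 4/3 ≠ 0; add g_3 = -4/3*a + 4/3 to the basis.

The other S-polynomials (S(f_1,g_3), S(f_2,g_3)) all reduce to 0 modulo the current basis, so we have a Gröbner basis.
Inter-reduce: drop elements whose leading term is divisible by another's, tail-reduce, and make monic.
Reduced Gröbner basis: {a - 1, b + 1}.

Buchberger on the second generating set:
h_1 = -15*a*b - 35*a - 20*b**2 + 10*b + 50, LT = a*b.
h_2 = 21*a*b + 49*a + 28*b**2 - 71/4*b - 283/4, LT = a*b.

S(h_1,h_2): lcm = a*b. S = 5/28*b + 1/28.
  leading term b: no divisor's leading term divides it; move 5/28*b to the remainder.
  leading term 1: no divisor's leading term divides it; move 1/28 to the remainder.
  remainder 5/28*b + 1/28 ≠ 0; add k_3 = 5/28*b + 1/28 to the basis.

S(h_1,k_3): lcm = a*b. S = 32/15*a + 4/3*b**2 - 2/3*b - 10/3.
  leading term a: no divisor's leading term divides it; move 32/15*a to the remainder.
  leading term b**2: subtract (112/15*b)·k_3 from 4/3*b**2 - 2/3*b - 10/3 → -14/15*b - 10/3
  leading term b: subtract (-392/75)·k_3 from -14/15*b - 10/3 → -236/75
  leading term 1: no divisor's leading term divides it; move -236/75 to the remainder.
  remainder 32/15*a - 236/75 ≠ 0; add k_4 = 32/15*a - 236/75 to the basis.

The other S-polynomials (S(h_2,k_3), S(h_1,k_4), S(h_2,k_4), S(k_3,k_4)) all reduce to 0 modulo the current basis, so we have a Gröbner basis.
Inter-reduce: drop elements whose leading term is divisible by another's, tail-reduce, and make monic.
Reduced Gröbner basis: {a - 59/40, b + 1/5}.

These differ, so the ideals are not equal.

No, the ideals differ.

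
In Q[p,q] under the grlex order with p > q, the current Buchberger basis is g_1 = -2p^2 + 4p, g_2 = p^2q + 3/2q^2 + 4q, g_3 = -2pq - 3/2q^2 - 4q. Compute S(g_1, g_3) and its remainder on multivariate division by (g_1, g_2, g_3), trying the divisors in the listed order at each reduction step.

lcm(LM(g_1), LM(g_3)) = p^2q.
S = (lcm/LT(g_1))·g_1 − (lcm/LT(g_3))·g_3 = -3/4pq^2 - 4pq.
Reduce S modulo (g_1, g_2, g_3) in that order:
  leading term pq^2: subtract (3/8q)·g_3 from -3/4pq^2 - 4pq → 9/16q^3 - 4pq + 3/2q^2
  leading term q^3: no divisor's leading term divides it; move 9/16q^3 to the remainder.
  leading term pq: subtract (2)·g_3 from -4pq + 3/2q^2 → 9/2q^2 + 8q
  leading term q^2: no divisor's leading term divides it; move 9/2q^2 to the remainder.
  leading term q: no divisor's leading term divides it; move 8q to the remainder.
The remainder 9/16q^3 + 9/2q^2 + 8q is nonzero, so it would be added as the next basis element.

S(g_1, g_3) = -3/4pq^2 - 4pq; remainder on division = 9/16q^3 + 9/2q^2 + 8q.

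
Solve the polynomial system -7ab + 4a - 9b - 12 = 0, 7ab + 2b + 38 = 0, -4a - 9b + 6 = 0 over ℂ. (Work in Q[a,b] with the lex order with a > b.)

{(-3, 2)}

Compute a lex Gröbner basis by Buchberger's algorithm.
f_1 = -7ab + 4a - 9b - 12, LT = ab.
f_2 = 7ab + 2b + 38, LT = ab.
f_3 = -4a - 9b + 6, LT = a.

S(f_1,f_2): lcm = ab. S = -\tfrac{4}{7}a + b - \tfrac{26}{7}.
  leading term a: subtract (\tfrac{1}{7})·f_3 from -\tfrac{4}{7}a + b - \tfrac{26}{7} → \tfrac{16}{7}b - \tfrac{32}{7}
  leading term b: no divisor's leading term divides it; move \tfrac{16}{7}b to the remainder.
  leading term 1: no divisor's leading term divides it; move -\tfrac{32}{7} to the remainder.
  remainder \tfrac{16}{7}b - \tfrac{32}{7} ≠ 0; add h_4 = \tfrac{16}{7}b - \tfrac{32}{7} to the basis.

S(f_1,f_3): lcm = ab. S = -\tfrac{4}{7}a - \tfrac{9}{4}b^{2} + \tfrac{39}{14}b + \tfrac{12}{7}.
  leading term a: subtract (\tfrac{1}{7})·f_3 from -\tfrac{4}{7}a - \tfrac{9}{4}b^{2} + \tfrac{39}{14}b + \tfrac{12}{7} → -\tfrac{9}{4}b^{2} + \tfrac{57}{14}b + \tfrac{6}{7}
  leading term b^{2}: subtract (-\tfrac{63}{64}b)·h_4 from -\tfrac{9}{4}b^{2} + \tfrac{57}{14}b + \tfrac{6}{7} → -\tfrac{3}{7}b + \tfrac{6}{7}
  leading term b: subtract (-\tfrac{3}{16})·h_4 from -\tfrac{3}{7}b + \tfrac{6}{7} → 0
  remainder 0.

S(f_2,f_3): lcm = ab. S = -\tfrac{9}{4}b^{2} + \tfrac{25}{14}b + \tfrac{38}{7}.
  leading term b^{2}: subtract (-\tfrac{63}{64}b)·h_4 from -\tfrac{9}{4}b^{2} + \tfrac{25}{14}b + \tfrac{38}{7} → -\tfrac{19}{7}b + \tfrac{38}{7}
  leading term b: subtract (-\tfrac{19}{16})·h_4 from -\tfrac{19}{7}b + \tfrac{38}{7} → 0
  remainder 0.

S(f_1,h_4): lcm = ab. S = \tfrac{10}{7}a + \tfrac{9}{7}b + \tfrac{12}{7}.
  leading term a: subtract (-\tfrac{5}{14})·f_3 from \tfrac{10}{7}a + \tfrac{9}{7}b + \tfrac{12}{7} → -\tfrac{27}{14}b + \tfrac{27}{7}
  leading term b: subtract (-\tfrac{27}{32})·h_4 from -\tfrac{27}{14}b + \tfrac{27}{7} → 0
  remainder 0.

S(f_2,h_4): lcm = ab. S = 2a + \tfrac{2}{7}b + \tfrac{38}{7}.
  leading term a: subtract (-\tfrac{1}{2})·f_3 from 2a + \tfrac{2}{7}b + \tfrac{38}{7} → -\tfrac{59}{14}b + \tfrac{59}{7}
  leading term b: subtract (-\tfrac{59}{32})·h_4 from -\tfrac{59}{14}b + \tfrac{59}{7} → 0
  remainder 0.

S(f_3,h_4): leading monomials are coprime, so the S-polynomial reduces to 0 (Buchberger's first criterion).
Every S-polynomial of the final basis reduces to 0, so we have a Gröbner basis.
Inter-reduce: drop elements whose leading term is divisible by another's, tail-reduce, and make monic.
Reduced Gröbner basis: {a + 3, b - 2}.

A lex Gröbner basis eliminates variables successively. Here b - 2 depends only on b, with roots {2}; lifting each root through the earlier basis elements recovers the full solutions.
  b = 2: the earlier basis element becomes a + 3 = 0, giving a = -3 — point (-3, 2).
Check: every point annihilates each of the original generators.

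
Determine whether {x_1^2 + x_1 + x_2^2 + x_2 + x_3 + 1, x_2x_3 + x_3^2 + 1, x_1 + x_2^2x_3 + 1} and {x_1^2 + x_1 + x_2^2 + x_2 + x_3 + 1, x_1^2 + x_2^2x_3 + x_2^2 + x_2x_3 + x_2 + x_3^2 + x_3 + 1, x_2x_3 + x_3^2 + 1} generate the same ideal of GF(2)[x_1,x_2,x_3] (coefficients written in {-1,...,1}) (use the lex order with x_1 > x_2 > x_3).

Yes, the ideals are equal.

Two ideals are equal iff their reduced Gröbner bases coincide (the reduced basis is unique for a fixed ordering).
Buchberger on the first generating set:
f_1 = x_1^2 + x_1 + x_2^2 + x_2 + x_3 + 1, LT = x_1^2.
f_2 = x_2x_3 + x_3^2 + 1, LT = x_2x_3.
f_3 = x_1 + x_2^2x_3 + 1, LT = x_1.

S(f_1,f_3): lcm = x_1^2. S = x_1x_2^2x_3 + x_2^2 + x_2 + x_3 + 1.
  reduce S modulo (f_1, f_2, f_3):
  remainder x_3^6 + x_3^3 + x_3^2 + 1 ≠ 0; add g_4 = x_3^6 + x_3^3 + x_3^2 + 1 to the basis.

S(f_2,g_4): lcm = x_2x_3^6. S = x_2x_3^3 + x_2x_3^2 + x_2 + x_3^7 + x_3^5.
  reduce S modulo (f_1, f_2, f_3, g_4):
  remainder x_2 + x_3^5 + x_3^2 ≠ 0; add g_5 = x_2 + x_3^5 + x_3^2 to the basis.

The other S-polynomials (S(f_1,f_2), S(f_2,f_3), S(f_1,g_4), S(f_3,g_4), S(f_1,g_5), S(f_2,g_5), S(f_3,g_5), S(g_4,g_5)) all reduce to 0 modulo the current basis, so we have a Gröbner basis.
Inter-reduce: drop elements whose leading term is divisible by another's, tail-reduce, and make monic.
Reduced Gröbner basis: {x_1 + x_3^5 + x_3^3 + x_3^2 + x_3 + 1, x_2 + x_3^5 + x_3^2, x_3^6 + x_3^3 + x_3^2 + 1}.

Buchberger on the second generating set:
h_1 = x_1^2 + x_1 + x_2^2 + x_2 + x_3 + 1, LT = x_1^2.
h_2 = x_1^2 + x_2^2x_3 + x_2^2 + x_2x_3 + x_2 + x_3^2 + x_3 + 1, LT = x_1^2.
h_3 = x_2x_3 + x_3^2 + 1, LT = x_2x_3.

S(h_1,h_2): lcm = x_1^2. S = x_1 + x_2^2x_3 + x_2x_3 + x_3^2.
  reduce S modulo (h_1, h_2, h_3):
  remainder x_1 + x_2 + x_3^3 + x_3 + 1 ≠ 0; add k_4 = x_1 + x_2 + x_3^3 + x_3 + 1 to the basis.

S(h_1,k_4): lcm = x_1^2. S = x_1x_2 + x_1x_3^3 + x_1x_3 + x_2^2 + x_2 + x_3 + 1.
  reduce S modulo (h_1, h_2, h_3, k_4):
  remainder x_3^6 + x_3^3 + x_3^2 + 1 ≠ 0; add k_5 = x_3^6 + x_3^3 + x_3^2 + 1 to the basis.

S(h_3,k_5): lcm = x_2x_3^6. S = x_2x_3^3 + x_2x_3^2 + x_2 + x_3^7 + x_3^5.
  reduce S modulo (h_1, h_2, h_3, k_4, k_5):
  remainder x_2 + x_3^5 + x_3^2 ≠ 0; add k_6 = x_2 + x_3^5 + x_3^2 to the basis.

The other S-polynomials (S(h_1,h_3), S(h_2,h_3), S(h_2,k_4), S(h_3,k_4), S(h_1,k_5), S(h_2,k_5), S(k_4,k_5), S(h_1,k_6), S(h_2,k_6), S(h_3,k_6), S(k_4,k_6), S(k_5,k_6)) all reduce to 0 modulo the current basis, so we have a Gröbner basis.
Inter-reduce: drop elements whose leading term is divisible by another's, tail-reduce, and make monic.
Reduced Gröbner basis: {x_1 + x_3^5 + x_3^3 + x_3^2 + x_3 + 1, x_2 + x_3^5 + x_3^2, x_3^6 + x_3^3 + x_3^2 + 1}.

The two bases agree; hence the ideals are identical.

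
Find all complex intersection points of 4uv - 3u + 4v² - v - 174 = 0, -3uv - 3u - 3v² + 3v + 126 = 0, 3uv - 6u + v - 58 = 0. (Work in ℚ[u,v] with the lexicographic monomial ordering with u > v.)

Compute a lex Gröbner basis by Buchberger's algorithm.
f_1 = 4uv - 3u + 4v² - v - 174, LT = uv.
f_2 = -3uv - 3u - 3v² + 3v + 126, LT = uv.
f_3 = 3uv - 6u + v - 58, LT = uv.

S(f_1,f_2): lcm = uv. S = -7/4u + ¾v - 3/2.
  reduce S modulo (f_1, f_2, f_3):
  remainder -7/4u + ¾v - 3/2 ≠ 0; add h_4 = -7/4u + ¾v - 3/2 to the basis.

S(f_1,f_3): lcm = uv. S = 5/4u + v² - 7/12v - 145/6.
  reduce S modulo (f_1, f_2, f_3, h_4):
  remainder v² - 1/21v - 530/21 ≠ 0; add h_5 = v² - 1/21v - 530/21 to the basis.

S(f_1,h_4): lcm = uv. S = -¾u + 10/7v² - 31/28v - 87/2.
  reduce S modulo (f_1, f_2, f_3, h_4, h_5):
  remainder -200/147v - 1000/147 ≠ 0; add h_6 = -200/147v - 1000/147 to the basis.

The other S-polynomials (S(f_2,f_3), S(f_2,h_4), S(f_3,h_4), S(f_1,h_5), S(f_2,h_5), S(f_3,h_5), S(h_4,h_5), S(f_1,h_6), S(f_2,h_6), S(f_3,h_6), S(h_4,h_6), S(h_5,h_6)) all reduce to 0 modulo the current basis, so we have a Gröbner basis.
Inter-reduce: drop elements whose leading term is divisible by another's, tail-reduce, and make monic.
Reduced Gröbner basis: {u + 3, v + 5}.

A lex Gröbner basis eliminates variables successively. Here v + 5 depends only on v, with roots {-5}; lifting each root through the earlier basis elements recovers the full solutions.
  v = -5: the earlier basis element becomes u + 3 = 0, giving u = -3 — point (-3, -5).
Zero-dimensionality of the ideal guarantees finitely many solutions over ℂ.

{(-3, -5)}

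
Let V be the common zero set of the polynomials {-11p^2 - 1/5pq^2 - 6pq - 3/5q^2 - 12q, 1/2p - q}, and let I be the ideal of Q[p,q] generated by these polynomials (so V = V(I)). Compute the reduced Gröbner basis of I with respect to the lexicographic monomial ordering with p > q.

G = {p - 2q, q^3 + 283/2q^2 + 30q}

Buchberger's algorithm terminates because the ascending chain of leading-term ideals stabilizes.

f_1 = -11p^2 - 1/5pq^2 - 6pq - 3/5q^2 - 12q, LT = p^2.
f_2 = 1/2p - q, LT = p.

S(f_1,f_2): lcm = p^2. S = 1/55pq^2 + 28/11pq + 3/55q^2 + 12/11q.
  leading term pq^2: subtract (2/55q^2)·f_2 from 1/55pq^2 + 28/11pq + 3/55q^2 + 12/11q → 28/11pq + 2/55q^3 + 3/55q^2 + 12/11q
  leading term pq: subtract (56/11q)·f_2 from 28/11pq + 2/55q^3 + 3/55q^2 + 12/11q → 2/55q^3 + 283/55q^2 + 12/11q
  leading term q^3: no divisor's leading term divides it; move 2/55q^3 to the remainder.
  leading term q^2: no divisor's leading term divides it; move 283/55q^2 to the remainder.
  leading term q: no divisor's leading term divides it; move 12/11q to the remainder.
  remainder 2/55q^3 + 283/55q^2 + 12/11q ≠ 0; add g_3 = 2/55q^3 + 283/55q^2 + 12/11q to the basis.

The other S-polynomials (S(f_1,g_3), S(f_2,g_3)) all reduce to 0 modulo the current basis, so we have a Gröbner basis.
Inter-reduce: drop elements whose leading term is divisible by another's, tail-reduce, and make monic.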